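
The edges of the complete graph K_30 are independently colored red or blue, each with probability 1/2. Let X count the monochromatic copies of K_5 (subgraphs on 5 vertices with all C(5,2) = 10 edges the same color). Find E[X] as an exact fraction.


Let X = Σ_S X_S over the C(30, 5) = 142506 subsets S of size 5, where X_S = 1 if the K_5 on S is monochromatic.
For a fixed S, the K_5 on S has C(5, 2) = 10 edges. P[all 10 edges red] = (1/2)^10, and likewise for blue, so P[monochromatic] = 2·(1/2)^10 = 2^{1 − 10} = 1/512.
Summing: E[X] = C(30, 5) · 2^{1 − 10} = 142506 · 1/512 = 71253/256.
Numerically: E[X] ≈ 278.332.

E[X] = C(30,5)·2^(1−C(5,2)) = 71253/256 ≈ 278.332.


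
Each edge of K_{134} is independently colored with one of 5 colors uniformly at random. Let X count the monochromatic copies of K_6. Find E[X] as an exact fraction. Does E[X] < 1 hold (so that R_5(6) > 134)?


E[X] = C(134, 6) · 5^{1 − 15} = 7177979809 · 5^{−14} = 7177979809/6103515625.
As a reduced fraction: E[X] = 7177979809/6103515625 ≈ 1.1760.
Is E[X] < 1? NO.
Since E[X] ≥ 1, the first-moment bound is inconclusive at n = 134; it does NOT by itself certify R_5(6) > 134.

E[X] = 7177979809/6103515625 ≈ 1.1760; E[X] ≥ 1; first-moment method inconclusive here.


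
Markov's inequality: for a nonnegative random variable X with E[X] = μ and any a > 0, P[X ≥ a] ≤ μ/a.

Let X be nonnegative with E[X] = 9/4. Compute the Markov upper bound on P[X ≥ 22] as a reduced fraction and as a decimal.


μ = E[X] = 9/4, a = 22.
Markov: P[X ≥ 22] ≤ μ/a = (9/4)/22 = 9/88.
Numerically: ≈ 0.102273.
(Since a = 22 > μ = 2.250000, the bound 9/88 is < 1 and informative.)

P[X ≥ 22] ≤ 9/88 ≈ 0.102273.


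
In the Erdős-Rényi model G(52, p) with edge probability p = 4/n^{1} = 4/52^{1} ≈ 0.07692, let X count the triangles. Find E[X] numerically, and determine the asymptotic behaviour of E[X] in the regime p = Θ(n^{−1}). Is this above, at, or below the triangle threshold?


Number of potential triangles: C(52, 3) = 22100.
Each occurs with probability p³ ≈ (0.07692)³ ≈ 4.551661e-04.
By linearity: E[X] = C(52, 3)·p³ ≈ 22100 · 4.551661e-04 ≈ 10.0592.
Here α = 1, so p = 4/n is exactly at the triangle threshold p ~ 1/n. Asymptotically E[X] → c³/6 = 4³/6 = 32/3 ≈ 10.6667, a bounded constant. In this regime the triangle count is asymptotically Poisson(c³/6).

E[X] ≈ 10.0592; in regime p = Θ(1/n^{1}) E[X] stays bounded (at the triangle threshold p ~ 1/n).


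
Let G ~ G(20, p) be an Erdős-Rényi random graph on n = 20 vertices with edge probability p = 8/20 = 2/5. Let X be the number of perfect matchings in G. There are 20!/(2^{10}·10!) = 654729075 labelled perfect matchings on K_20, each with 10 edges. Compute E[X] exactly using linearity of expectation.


K_20 has 20!/(2^{10}·10!) = 654729075 labelled perfect matchings.
For each such perfect matching H, let X_H = 1 if all 10 edges of H are present in G. Then P[X_H = 1] = p^{10} = (2/5)^{10} = 1024/9765625.
Summing the indicators: E[X] = Σ_H E[X_H] = 654729075 · p^{10} = 654729075 · 1024/9765625 = 26817702912/390625.
Numerically: E[X] ≈ 6.87e+04.

E[X] = 654729075 · (2/5)^{10} = 26817702912/390625 ≈ 6.87e+04.


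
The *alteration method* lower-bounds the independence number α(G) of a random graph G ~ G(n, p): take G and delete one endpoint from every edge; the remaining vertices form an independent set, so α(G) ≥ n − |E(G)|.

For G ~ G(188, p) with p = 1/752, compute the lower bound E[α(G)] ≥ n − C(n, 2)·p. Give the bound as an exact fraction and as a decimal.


E[|E(G)|] = C(188, 2)·p = 17578 · (1/752) = 187/8.
E[α(G)] ≥ n − E[|E(G)|] = 188 − 187/8 = 1317/8.
Numerically: ≈ 164.6250.
(This is only a lower bound; the true E[α(G)] may be larger.)

E[α(G)] ≥ 1317/8 ≈ 164.6250.


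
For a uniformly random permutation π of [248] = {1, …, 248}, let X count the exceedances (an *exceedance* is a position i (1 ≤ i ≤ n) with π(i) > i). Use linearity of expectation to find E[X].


Write X = Σ_{i=1}^{248} X_i, where X_i = 1_{π(i) > i}.
For each fixed i, π(i) is uniform over {1, …, 248} (marginal of a uniform permutation), so P[π(i) > i] = (n − i)/n. Summing: Σ_{i=1}^{248} (n − i)/n = (0 + 1 + … + 247)/248 = 248(248 − 1)/(2·248) = (248 − 1)/2.
Hence E[X] = Σ_{i=1}^{248} (248 − i)/248 = 247/2 ≈ 123.50000.

E[X] = 247/2 = 123.50000.


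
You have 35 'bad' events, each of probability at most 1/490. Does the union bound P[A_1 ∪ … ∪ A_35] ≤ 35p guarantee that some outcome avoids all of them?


Union bound: P[∪_{i=1}^{35} A_i] ≤ Σ_i P[A_i] ≤ 35·p = 35·(1/490) = 1/14.
Numerically: 1/14 ≈ 0.07143.
Is 1/14 < 1? YES.
Since P[∪ A_i] ≤ 1/14 < 1, the complement has P[∩ A_i^c] ≥ 1 − 1/14 = 13/14 > 0, so some outcome avoids every A_i.

35·p = 1/14 ≈ 0.07143; existence CERTIFIED by the union bound.


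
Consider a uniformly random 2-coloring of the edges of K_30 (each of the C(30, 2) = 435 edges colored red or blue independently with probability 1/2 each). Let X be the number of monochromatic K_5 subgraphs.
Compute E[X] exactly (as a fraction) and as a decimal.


Let X = Σ_S X_S over the C(30, 5) = 142506 subsets S of size 5, where X_S = 1 if the K_5 on S is monochromatic.
For a fixed S, the K_5 on S has C(5, 2) = 10 edges. P[all 10 edges red] = (1/2)^10, and likewise for blue, so P[monochromatic] = 2·(1/2)^10 = 2^{1 − 10} = 1/512.
Summing: E[X] = C(30, 5) · 2^{1 − 10} = 142506 · 1/512 = 71253/256.
Numerically: E[X] ≈ 278.33203.

E[X] = C(30,5)·2^(1−C(5,2)) = 71253/256 ≈ 278.33203.


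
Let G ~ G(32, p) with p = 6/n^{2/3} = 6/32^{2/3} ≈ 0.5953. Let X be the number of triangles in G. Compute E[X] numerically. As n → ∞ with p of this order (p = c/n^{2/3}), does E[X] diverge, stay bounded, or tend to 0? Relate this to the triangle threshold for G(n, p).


Number of potential triangles: C(32, 3) = 4960.
Each occurs with probability p³ ≈ (0.5953)³ ≈ 2.109375e-01.
By linearity: E[X] = C(32, 3)·p³ ≈ 4960 · 2.109375e-01 ≈ 1046.2500.
Since α = 2/3 < 1, p = c/n^{2/3} ≫ 1/n is above the triangle threshold p ~ 1/n. Asymptotically E[X] ~ (c³/6)·n^{3(1−α)} = (6³/6)·n^{1} → ∞; triangles are abundant w.h.p.

E[X] ≈ 1046.2500; in regime p = Θ(1/n^{2/3}) E[X] diverges (above the triangle threshold p ~ 1/n).


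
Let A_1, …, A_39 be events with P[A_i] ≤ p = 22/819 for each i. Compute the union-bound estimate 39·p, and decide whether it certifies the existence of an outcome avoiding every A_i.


Union bound: P[∪_{i=1}^{39} A_i] ≤ Σ_i P[A_i] ≤ 39·p = 39·(22/819) = 22/21.
Numerically: 22/21 ≈ 1.048.
Is 22/21 < 1? NO.
Since the bound 22/21 is ≥ 1, the union bound is uninformative here; it does NOT by itself certify existence.

39·p = 22/21 ≈ 1.048; existence NOT certified by the union bound.


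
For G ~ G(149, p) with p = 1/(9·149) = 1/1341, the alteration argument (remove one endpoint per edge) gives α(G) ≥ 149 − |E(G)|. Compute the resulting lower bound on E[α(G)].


E[|E(G)|] = C(149, 2)·p = 11026 · (1/1341) = 74/9.
E[α(G)] ≥ n − E[|E(G)|] = 149 − 74/9 = 1267/9.
Numerically: ≈ 140.7778.
(This is only a lower bound; the true E[α(G)] may be larger.)

E[α(G)] ≥ 1267/9 ≈ 140.7778.


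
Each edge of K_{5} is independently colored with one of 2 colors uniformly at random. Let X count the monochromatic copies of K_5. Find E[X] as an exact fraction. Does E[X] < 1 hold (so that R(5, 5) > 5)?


E[X] = C(5, 5) · 2^{1 − 10} = 1 · 2^{−9} = 1/512.
As a reduced fraction: E[X] = 1/512 ≈ 0.0019531.
Is E[X] < 1? YES.
Since E[X] < 1, there exists a 2-coloring of K_{5} with no monochromatic K_5; hence R(5, 5) > 5.

E[X] = 1/512 ≈ 0.0019531; E[X] < 1, so R(5, 5) > 5.


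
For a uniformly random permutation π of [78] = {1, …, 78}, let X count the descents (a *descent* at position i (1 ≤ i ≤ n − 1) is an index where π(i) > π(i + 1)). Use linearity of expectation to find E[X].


Write X = Σ X_I over i = 1, …, 77, with X_I the indicator of one descent.
There are 77 indicators.
For each fixed i, the pair (π(i), π(i+1)) is a uniformly random ordered pair of distinct values from {1, …, 78}; by symmetry P[π(i) > π(i+1)] = 1/2.
By linearity: E[X] = 77 · (1/2) = (78 − 1) · (1/2) = 77/2 ≈ 38.5000.

E[X] = 77/2 = 38.5000.


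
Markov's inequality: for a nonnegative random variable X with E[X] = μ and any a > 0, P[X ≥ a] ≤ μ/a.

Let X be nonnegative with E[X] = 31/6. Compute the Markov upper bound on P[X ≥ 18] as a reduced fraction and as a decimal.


μ = E[X] = 31/6, a = 18.
Markov: P[X ≥ 18] ≤ μ/a = (31/6)/18 = 31/108.
Numerically: ≈ 0.28704.
(Since a = 18 > μ = 5.16667, the bound 31/108 is < 1 and informative.)

P[X ≥ 18] ≤ 31/108 ≈ 0.28704.


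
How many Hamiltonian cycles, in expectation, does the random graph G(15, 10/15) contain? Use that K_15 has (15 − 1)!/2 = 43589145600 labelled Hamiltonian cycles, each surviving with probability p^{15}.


K_15 has (15 − 1)!/2 = 43589145600 labelled Hamiltonian cycles.
For each such Hamiltonian cycle H, let X_H = 1 if all 15 edges of H are present in G. Then P[X_H = 1] = p^{15} = (2/3)^{15} = 32768/14348907.
By linearity of expectation: E[X] = Σ_H E[X_H] = 43589145600 · p^{15} = 43589145600 · 32768/14348907 = 5877897625600/59049.
Numerically: E[X] ≈ 9.95427e+07.

E[X] = 43589145600 · (2/3)^{15} = 5877897625600/59049 ≈ 9.95427e+07.


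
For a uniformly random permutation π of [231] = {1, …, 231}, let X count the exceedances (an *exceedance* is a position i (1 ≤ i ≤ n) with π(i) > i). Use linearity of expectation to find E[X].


Write X = Σ_{i=1}^{231} X_i, where X_i = 1_{π(i) > i}.
For each fixed i, π(i) is uniform over {1, …, 231} (marginal of a uniform permutation), so P[π(i) > i] = (n − i)/n. Summing: Σ_{i=1}^{231} (n − i)/n = (0 + 1 + … + 230)/231 = 231(231 − 1)/(2·231) = (231 − 1)/2.
Hence E[X] = Σ_{i=1}^{231} (231 − i)/231 = 115 ≈ 115.000000.

E[X] = 115 = 115.000000.


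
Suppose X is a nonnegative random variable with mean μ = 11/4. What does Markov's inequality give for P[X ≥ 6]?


μ = E[X] = 11/4, a = 6.
Markov: P[X ≥ 6] ≤ μ/a = (11/4)/6 = 11/24.
Numerically: ≈ 0.45833.
(Since a = 6 > μ = 2.75000, the bound 11/24 is < 1 and informative.)

P[X ≥ 6] ≤ 11/24 ≈ 0.45833.


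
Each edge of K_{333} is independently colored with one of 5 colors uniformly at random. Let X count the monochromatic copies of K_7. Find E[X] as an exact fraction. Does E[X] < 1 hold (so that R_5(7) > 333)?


E[X] = C(333, 7) · 5^{1 − 21} = 84549532139028 · 5^{−20} = 84549532139028/95367431640625.
As a reduced fraction: E[X] = 84549532139028/95367431640625 ≈ 0.887.
Is E[X] < 1? YES.
Since E[X] < 1, there exists a 5-coloring of K_{333} with no monochromatic K_7; hence R_5(7) > 333.

E[X] = 84549532139028/95367431640625 ≈ 0.887; E[X] < 1, so R_5(7) > 333.


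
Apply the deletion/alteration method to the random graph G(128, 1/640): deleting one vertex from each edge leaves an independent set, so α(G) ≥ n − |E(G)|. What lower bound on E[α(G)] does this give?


E[|E(G)|] = C(128, 2)·p = 8128 · (1/640) = 127/10.
E[α(G)] ≥ n − E[|E(G)|] = 128 − 127/10 = 1153/10.
Numerically: ≈ 115.3000.
(This is only a lower bound; the true E[α(G)] may be larger.)

E[α(G)] ≥ 1153/10 ≈ 115.3000.


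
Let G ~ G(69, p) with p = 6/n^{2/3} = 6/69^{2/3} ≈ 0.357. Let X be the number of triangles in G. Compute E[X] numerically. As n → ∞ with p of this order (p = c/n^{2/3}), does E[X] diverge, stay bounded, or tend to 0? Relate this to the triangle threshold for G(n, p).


Number of potential triangles: C(69, 3) = 52394.
Each occurs with probability p³ ≈ (0.357)³ ≈ 4.53686e-02.
By linearity: E[X] = C(69, 3)·p³ ≈ 52394 · 4.53686e-02 ≈ 2377.043.
Since α = 2/3 < 1, p = c/n^{2/3} ≫ 1/n is above the triangle threshold p ~ 1/n. Asymptotically E[X] ~ (c³/6)·n^{3(1−α)} = (6³/6)·n^{1} → ∞; triangles are abundant w.h.p.

E[X] ≈ 2377.043; in regime p = Θ(1/n^{2/3}) E[X] diverges (above the triangle threshold p ~ 1/n).


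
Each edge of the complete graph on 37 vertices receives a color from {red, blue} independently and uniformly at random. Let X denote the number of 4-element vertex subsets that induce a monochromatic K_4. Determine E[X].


Let X = Σ_S X_S over the C(37, 4) = 66045 subsets S of size 4, where X_S = 1 if the K_4 on S is monochromatic.
For a fixed S, the K_4 on S has C(4, 2) = 6 edges. P[all 6 edges red] = (1/2)^6, and likewise for blue, so P[monochromatic] = 2·(1/2)^6 = 2^{1 − 6} = 1/32.
Summing: E[X] = C(37, 4) · 2^{1 − 6} = 66045 · 1/32 = 66045/32.
Numerically: E[X] ≈ 2063.906.

E[X] = C(37,4)·2^(1−C(4,2)) = 66045/32 ≈ 2063.906.


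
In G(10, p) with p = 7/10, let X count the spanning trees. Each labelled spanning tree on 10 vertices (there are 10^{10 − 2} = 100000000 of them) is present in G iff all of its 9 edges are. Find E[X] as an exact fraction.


K_10 has 10^{10 − 2} = 100000000 labelled spanning trees.
For each such spanning tree H, let X_H = 1 if all 9 edges of H are present in G. Then P[X_H = 1] = p^{9} = (7/10)^{9} = 40353607/1000000000.
Summing the indicators: E[X] = Σ_H E[X_H] = 100000000 · p^{9} = 100000000 · 40353607/1000000000 = 40353607/10.
Numerically: E[X] ≈ 4.0354e+06.

E[X] = 100000000 · (7/10)^{9} = 40353607/10 ≈ 4.0354e+06.


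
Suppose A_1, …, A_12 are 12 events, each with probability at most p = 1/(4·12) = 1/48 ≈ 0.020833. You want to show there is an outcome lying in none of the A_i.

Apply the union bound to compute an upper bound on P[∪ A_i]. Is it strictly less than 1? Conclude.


Union bound: P[∪_{i=1}^{12} A_i] ≤ Σ_i P[A_i] ≤ 12·p = 12·(1/48) = 1/4.
Numerically: 1/4 ≈ 0.250000.
Is 1/4 < 1? YES.
Since P[∪ A_i] ≤ 1/4 < 1, the complement has P[∩ A_i^c] ≥ 1 − 1/4 = 3/4 > 0, so some outcome avoids every A_i.

12·p = 1/4 ≈ 0.250000; existence CERTIFIED by the union bound.


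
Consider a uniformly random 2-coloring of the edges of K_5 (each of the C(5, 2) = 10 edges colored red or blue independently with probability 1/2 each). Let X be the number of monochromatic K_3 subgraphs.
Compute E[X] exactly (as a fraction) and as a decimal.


Let X = Σ_S X_S over the C(5, 3) = 10 subsets S of size 3, where X_S = 1 if the K_3 on S is monochromatic.
For a fixed S, the K_3 on S has C(3, 2) = 3 edges. P[all 3 edges red] = (1/2)^3, and likewise for blue, so P[monochromatic] = 2·(1/2)^3 = 2^{1 − 3} = 1/4.
By linearity: E[X] = C(5, 3) · 2^{1 − 3} = 10 · 1/4 = 5/2.
Numerically: E[X] ≈ 2.500000.

E[X] = C(5,3)·2^(1−C(3,2)) = 5/2 ≈ 2.500000.


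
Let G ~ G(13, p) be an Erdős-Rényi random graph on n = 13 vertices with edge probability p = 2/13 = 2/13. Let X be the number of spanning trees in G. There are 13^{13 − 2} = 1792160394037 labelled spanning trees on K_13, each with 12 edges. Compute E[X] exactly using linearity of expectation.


K_13 has 13^{13 − 2} = 1792160394037 labelled spanning trees.
For each such spanning tree H, let X_H = 1 if all 12 edges of H are present in G. Then P[X_H = 1] = p^{12} = (2/13)^{12} = 4096/23298085122481.
By linearity: E[X] = Σ_H E[X_H] = 1792160394037 · p^{12} = 1792160394037 · 4096/23298085122481 = 4096/13.
Numerically: E[X] ≈ 315.077.

E[X] = 1792160394037 · (2/13)^{12} = 4096/13 ≈ 315.077.


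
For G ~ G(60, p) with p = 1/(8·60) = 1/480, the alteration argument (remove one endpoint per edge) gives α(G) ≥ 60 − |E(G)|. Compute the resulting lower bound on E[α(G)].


E[|E(G)|] = C(60, 2)·p = 1770 · (1/480) = 59/16.
E[α(G)] ≥ n − E[|E(G)|] = 60 − 59/16 = 901/16.
Numerically: ≈ 56.312.
(This is only a lower bound; the true E[α(G)] may be larger.)

E[α(G)] ≥ 901/16 ≈ 56.312.


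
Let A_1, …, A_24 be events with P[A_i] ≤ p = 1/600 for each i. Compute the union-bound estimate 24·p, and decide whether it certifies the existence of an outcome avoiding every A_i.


Union bound: P[∪_{i=1}^{24} A_i] ≤ Σ_i P[A_i] ≤ 24·p = 24·(1/600) = 1/25.
Numerically: 1/25 ≈ 0.040.
Is 1/25 < 1? YES.
Since P[∪ A_i] ≤ 1/25 < 1, the complement has P[∩ A_i^c] ≥ 1 − 1/25 = 24/25 > 0, so some outcome avoids every A_i.

24·p = 1/25 ≈ 0.040; existence CERTIFIED by the union bound.


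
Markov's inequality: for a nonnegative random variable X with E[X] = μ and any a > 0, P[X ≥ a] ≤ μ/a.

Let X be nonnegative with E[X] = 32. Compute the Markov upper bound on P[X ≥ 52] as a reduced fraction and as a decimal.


μ = E[X] = 32, a = 52.
Markov: P[X ≥ 52] ≤ μ/a = (32)/52 = 8/13.
Numerically: ≈ 0.615.
(Since a = 52 > μ = 32.000, the bound 8/13 is < 1 and informative.)

P[X ≥ 52] ≤ 8/13 ≈ 0.615.


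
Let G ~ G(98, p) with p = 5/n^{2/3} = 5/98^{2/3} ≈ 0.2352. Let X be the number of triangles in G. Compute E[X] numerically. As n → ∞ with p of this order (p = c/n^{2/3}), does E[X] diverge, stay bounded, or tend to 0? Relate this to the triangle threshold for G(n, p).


Number of potential triangles: C(98, 3) = 152096.
Each occurs with probability p³ ≈ (0.2352)³ ≈ 1.301541e-02.
By linearity: E[X] = C(98, 3)·p³ ≈ 152096 · 1.301541e-02 ≈ 1979.5918.
Since α = 2/3 < 1, p = c/n^{2/3} ≫ 1/n is above the triangle threshold p ~ 1/n. Asymptotically E[X] ~ (c³/6)·n^{3(1−α)} = (5³/6)·n^{1} → ∞; triangles are abundant w.h.p.

E[X] ≈ 1979.5918; in regime p = Θ(1/n^{2/3}) E[X] diverges (above the triangle threshold p ~ 1/n).


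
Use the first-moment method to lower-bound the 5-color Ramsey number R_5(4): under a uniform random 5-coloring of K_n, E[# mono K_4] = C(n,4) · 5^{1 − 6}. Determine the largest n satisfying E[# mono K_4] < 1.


We need C(n, 4) · 5^{1 − 6} < 1, i.e. C(n, 4) < 5^{6 − 1} = 3125.
Check values of n near the boundary:
  n = 16: C(16, 4) = 1820; 1820 < 3125? YES
  n = 17: C(17, 4) = 2380; 2380 < 3125? YES
  n = 18: C(18, 4) = 3060; 3060 < 3125? YES
  n = 19: C(19, 4) = 3876; 3876 < 3125? NO
  n = 20: C(20, 4) = 4845; 4845 < 3125? NO
  n = 21: C(21, 4) = 5985; 5985 < 3125? NO
The largest n with C(n, 4) < 3125 is n = 18 (where E[X] = 612/625 ≈ 0.97920). Hence R_5(4) > 18, i.e. R_5(4) ≥ 19.

Largest n = 18; hence R_5(4) > 18.


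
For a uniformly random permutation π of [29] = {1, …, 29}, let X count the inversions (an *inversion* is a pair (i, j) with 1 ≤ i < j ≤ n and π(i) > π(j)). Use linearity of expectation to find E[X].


Write X = Σ X_I over the C(29, 2) = 406 pairs i < j, with X_I the indicator of one inversion.
There are 406 indicators.
For each fixed pair i < j, the values π(i) and π(j) are two distinct elements of {1, …, 29} in uniformly random order; by symmetry P[π(i) > π(j)] = 1/2.
By linearity: E[X] = 406 · (1/2) = C(29, 2) · (1/2) = 406/2 = 203 ≈ 203.00000.

E[X] = 203 = 203.00000.


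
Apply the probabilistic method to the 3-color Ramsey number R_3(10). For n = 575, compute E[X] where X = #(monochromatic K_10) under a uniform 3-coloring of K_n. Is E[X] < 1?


E[X] = C(575, 10) · 3^{1 − 45} = 1006325345561406175305 · 3^{−44} = 1006325345561406175305/984770902183611232881.
As a reduced fraction: E[X] = 111813927284600686145/109418989131512359209 ≈ 1.02189.
Is E[X] < 1? NO.
Since E[X] ≥ 1, the first-moment bound is inconclusive at n = 575; it does NOT by itself certify R_3(10) > 575.

E[X] = 111813927284600686145/109418989131512359209 ≈ 1.02189; E[X] ≥ 1; first-moment method inconclusive here.


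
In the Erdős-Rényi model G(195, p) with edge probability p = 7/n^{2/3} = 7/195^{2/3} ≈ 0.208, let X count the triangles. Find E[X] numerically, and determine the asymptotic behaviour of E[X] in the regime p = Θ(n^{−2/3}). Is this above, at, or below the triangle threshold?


Number of potential triangles: C(195, 3) = 1216865.
Each occurs with probability p³ ≈ (0.208)³ ≈ 9.02038e-03.
By linearity: E[X] = C(195, 3)·p³ ≈ 1216865 · 9.02038e-03 ≈ 10976.586.
Since α = 2/3 < 1, p = c/n^{2/3} ≫ 1/n is above the triangle threshold p ~ 1/n. Asymptotically E[X] ~ (c³/6)·n^{3(1−α)} = (7³/6)·n^{1} → ∞; triangles are abundant w.h.p.

E[X] ≈ 10976.586; in regime p = Θ(1/n^{2/3}) E[X] diverges (above the triangle threshold p ~ 1/n).


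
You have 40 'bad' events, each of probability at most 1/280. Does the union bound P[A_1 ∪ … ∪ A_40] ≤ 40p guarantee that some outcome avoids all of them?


Union bound: P[∪_{i=1}^{40} A_i] ≤ Σ_i P[A_i] ≤ 40·p = 40·(1/280) = 1/7.
Numerically: 1/7 ≈ 0.142857.
Is 1/7 < 1? YES.
Since P[∪ A_i] ≤ 1/7 < 1, the complement has P[∩ A_i^c] ≥ 1 − 1/7 = 6/7 > 0, so some outcome avoids every A_i.

40·p = 1/7 ≈ 0.142857; existence CERTIFIED by the union bound.


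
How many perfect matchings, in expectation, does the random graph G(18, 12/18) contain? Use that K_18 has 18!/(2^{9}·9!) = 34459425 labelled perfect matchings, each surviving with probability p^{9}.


K_18 has 18!/(2^{9}·9!) = 34459425 labelled perfect matchings.
For each such perfect matching H, let X_H = 1 if all 9 edges of H are present in G. Then P[X_H = 1] = p^{9} = (2/3)^{9} = 512/19683.
Summing the indicators: E[X] = Σ_H E[X_H] = 34459425 · p^{9} = 34459425 · 512/19683 = 217817600/243.
Numerically: E[X] ≈ 896369.

E[X] = 34459425 · (2/3)^{9} = 217817600/243 ≈ 896369.


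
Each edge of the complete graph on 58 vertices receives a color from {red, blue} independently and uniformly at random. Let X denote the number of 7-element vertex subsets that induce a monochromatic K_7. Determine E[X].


Let X = Σ_S X_S over the C(58, 7) = 300674088 subsets S of size 7, where X_S = 1 if the K_7 on S is monochromatic.
For a fixed S, the K_7 on S has C(7, 2) = 21 edges. P[all 21 edges red] = (1/2)^21, and likewise for blue, so P[monochromatic] = 2·(1/2)^21 = 2^{1 − 21} = 1/1048576.
Summing: E[X] = C(58, 7) · 2^{1 − 21} = 300674088 · 1/1048576 = 37584261/131072.
Numerically: E[X] ≈ 286.745.

E[X] = C(58,7)·2^(1−C(7,2)) = 37584261/131072 ≈ 286.745.


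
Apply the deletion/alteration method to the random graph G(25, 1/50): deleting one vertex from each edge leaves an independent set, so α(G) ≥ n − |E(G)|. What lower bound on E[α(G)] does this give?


E[|E(G)|] = C(25, 2)·p = 300 · (1/50) = 6.
E[α(G)] ≥ n − E[|E(G)|] = 25 − 6 = 19.
Numerically: ≈ 19.0000.
(This is only a lower bound; the true E[α(G)] may be larger.)

E[α(G)] ≥ 19 ≈ 19.0000.


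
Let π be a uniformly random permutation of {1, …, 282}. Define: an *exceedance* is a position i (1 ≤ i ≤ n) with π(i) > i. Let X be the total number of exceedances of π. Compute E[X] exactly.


Write X = Σ_{i=1}^{282} X_i, where X_i = 1_{π(i) > i}.
For each fixed i, π(i) is uniform over {1, …, 282} (marginal of a uniform permutation), so P[π(i) > i] = (n − i)/n. Summing: Σ_{i=1}^{282} (n − i)/n = (0 + 1 + … + 281)/282 = 282(282 − 1)/(2·282) = (282 − 1)/2.
Hence E[X] = Σ_{i=1}^{282} (282 − i)/282 = 281/2 ≈ 140.50000.

E[X] = 281/2 = 140.50000.


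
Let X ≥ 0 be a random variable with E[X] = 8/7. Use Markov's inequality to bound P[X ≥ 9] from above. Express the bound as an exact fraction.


μ = E[X] = 8/7, a = 9.
Markov: P[X ≥ 9] ≤ μ/a = (8/7)/9 = 8/63.
Numerically: ≈ 0.12698.
(Since a = 9 > μ = 1.14286, the bound 8/63 is < 1 and informative.)

P[X ≥ 9] ≤ 8/63 ≈ 0.12698.


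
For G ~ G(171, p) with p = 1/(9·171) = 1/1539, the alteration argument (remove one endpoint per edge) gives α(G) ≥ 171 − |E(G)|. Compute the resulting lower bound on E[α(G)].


E[|E(G)|] = C(171, 2)·p = 14535 · (1/1539) = 85/9.
E[α(G)] ≥ n − E[|E(G)|] = 171 − 85/9 = 1454/9.
Numerically: ≈ 161.556.
(This is only a lower bound; the true E[α(G)] may be larger.)

E[α(G)] ≥ 1454/9 ≈ 161.556.


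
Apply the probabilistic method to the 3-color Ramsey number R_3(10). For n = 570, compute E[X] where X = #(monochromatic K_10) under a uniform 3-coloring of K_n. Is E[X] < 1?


E[X] = C(570, 10) · 3^{1 − 45} = 921524823451961408691 · 3^{−44} = 921524823451961408691/984770902183611232881.
As a reduced fraction: E[X] = 34130549016739311433/36472996377170786403 ≈ 0.936.
Is E[X] < 1? YES.
Since E[X] < 1, there exists a 3-coloring of K_{570} with no monochromatic K_10; hence R_3(10) > 570.

E[X] = 34130549016739311433/36472996377170786403 ≈ 0.936; E[X] < 1, so R_3(10) > 570.


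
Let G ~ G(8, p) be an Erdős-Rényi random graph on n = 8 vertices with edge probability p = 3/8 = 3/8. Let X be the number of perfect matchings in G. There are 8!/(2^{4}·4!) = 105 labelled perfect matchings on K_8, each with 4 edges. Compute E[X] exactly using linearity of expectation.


K_8 has 8!/(2^{4}·4!) = 105 labelled perfect matchings.
For each such perfect matching H, let X_H = 1 if all 4 edges of H are present in G. Then P[X_H = 1] = p^{4} = (3/8)^{4} = 81/4096.
By linearity of expectation: E[X] = Σ_H E[X_H] = 105 · p^{4} = 105 · 81/4096 = 8505/4096.
Numerically: E[X] ≈ 2.07642.

E[X] = 105 · (3/8)^{4} = 8505/4096 ≈ 2.07642.


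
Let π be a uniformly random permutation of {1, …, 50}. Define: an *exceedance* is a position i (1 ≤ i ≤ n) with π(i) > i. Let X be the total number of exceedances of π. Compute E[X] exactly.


Write X = Σ_{i=1}^{50} X_i, where X_i = 1_{π(i) > i}.
For each fixed i, π(i) is uniform over {1, …, 50} (marginal of a uniform permutation), so P[π(i) > i] = (n − i)/n. Summing: Σ_{i=1}^{50} (n − i)/n = (0 + 1 + … + 49)/50 = 50(50 − 1)/(2·50) = (50 − 1)/2.
Hence E[X] = Σ_{i=1}^{50} (50 − i)/50 = 49/2 ≈ 24.5000.

E[X] = 49/2 = 24.5000.


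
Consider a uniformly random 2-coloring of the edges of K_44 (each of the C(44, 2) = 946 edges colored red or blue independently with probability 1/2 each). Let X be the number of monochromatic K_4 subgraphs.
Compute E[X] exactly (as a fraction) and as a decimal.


Let X = Σ_S X_S over the C(44, 4) = 135751 subsets S of size 4, where X_S = 1 if the K_4 on S is monochromatic.
For a fixed S, the K_4 on S has C(4, 2) = 6 edges. P[all 6 edges red] = (1/2)^6, and likewise for blue, so P[monochromatic] = 2·(1/2)^6 = 2^{1 − 6} = 1/32.
By linearity: E[X] = C(44, 4) · 2^{1 − 6} = 135751 · 1/32 = 135751/32.
Numerically: E[X] ≈ 4242.21875.

E[X] = C(44,4)·2^(1−C(4,2)) = 135751/32 ≈ 4242.21875.


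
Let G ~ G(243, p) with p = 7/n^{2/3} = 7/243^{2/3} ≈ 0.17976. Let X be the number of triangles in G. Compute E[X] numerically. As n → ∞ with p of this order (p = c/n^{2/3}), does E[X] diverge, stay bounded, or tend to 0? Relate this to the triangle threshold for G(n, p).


Number of potential triangles: C(243, 3) = 2362041.
Each occurs with probability p³ ≈ (0.17976)³ ≈ 5.80873512e-03.
By linearity: E[X] = C(243, 3)·p³ ≈ 2362041 · 5.80873512e-03 ≈ 13720.470508.
Since α = 2/3 < 1, p = c/n^{2/3} ≫ 1/n is above the triangle threshold p ~ 1/n. Asymptotically E[X] ~ (c³/6)·n^{3(1−α)} = (7³/6)·n^{1} → ∞; triangles are abundant w.h.p.

E[X] ≈ 13720.470508; in regime p = Θ(1/n^{2/3}) E[X] diverges (above the triangle threshold p ~ 1/n).


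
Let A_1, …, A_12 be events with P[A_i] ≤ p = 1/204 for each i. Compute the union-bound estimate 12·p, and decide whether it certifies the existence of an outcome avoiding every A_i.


Union bound: P[∪_{i=1}^{12} A_i] ≤ Σ_i P[A_i] ≤ 12·p = 12·(1/204) = 1/17.
Numerically: 1/17 ≈ 0.05882.
Is 1/17 < 1? YES.
Since P[∪ A_i] ≤ 1/17 < 1, the complement has P[∩ A_i^c] ≥ 1 − 1/17 = 16/17 > 0, so some outcome avoids every A_i.

12·p = 1/17 ≈ 0.05882; existence CERTIFIED by the union bound.


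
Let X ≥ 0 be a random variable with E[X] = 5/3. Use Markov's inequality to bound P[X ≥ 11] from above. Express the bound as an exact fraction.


μ = E[X] = 5/3, a = 11.
Markov: P[X ≥ 11] ≤ μ/a = (5/3)/11 = 5/33.
Numerically: ≈ 0.1515.
(Since a = 11 > μ = 1.6667, the bound 5/33 is < 1 and informative.)

P[X ≥ 11] ≤ 5/33 ≈ 0.1515.


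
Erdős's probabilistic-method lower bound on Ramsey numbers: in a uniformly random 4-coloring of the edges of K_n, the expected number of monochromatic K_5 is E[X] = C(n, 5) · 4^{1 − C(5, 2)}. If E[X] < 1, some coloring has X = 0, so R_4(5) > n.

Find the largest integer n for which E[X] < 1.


We need C(n, 5) · 4^{1 − 10} < 1, i.e. C(n, 5) < 4^{10 − 1} = 262144.
Check values of n near the boundary:
  n = 27: C(27, 5) = 80730; 80730 < 262144? YES
  n = 28: C(28, 5) = 98280; 98280 < 262144? YES
  n = 29: C(29, 5) = 118755; 118755 < 262144? YES
  n = 30: C(30, 5) = 142506; 142506 < 262144? YES
  n = 31: C(31, 5) = 169911; 169911 < 262144? YES
  n = 32: C(32, 5) = 201376; 201376 < 262144? YES
  n = 33: C(33, 5) = 237336; 237336 < 262144? YES
  n = 34: C(34, 5) = 278256; 278256 < 262144? NO
  n = 35: C(35, 5) = 324632; 324632 < 262144? NO
  n = 36: C(36, 5) = 376992; 376992 < 262144? NO
The largest n with C(n, 5) < 262144 is n = 33 (where E[X] = 29667/32768 ≈ 0.905365). Hence R_4(5) > 33, i.e. R_4(5) ≥ 34.

Largest n = 33; hence R_4(5) > 33.


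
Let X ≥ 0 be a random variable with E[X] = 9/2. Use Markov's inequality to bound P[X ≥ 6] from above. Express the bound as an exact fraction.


μ = E[X] = 9/2, a = 6.
Markov: P[X ≥ 6] ≤ μ/a = (9/2)/6 = 3/4.
Numerically: ≈ 0.750.
(Since a = 6 > μ = 4.500, the bound 3/4 is < 1 and informative.)

P[X ≥ 6] ≤ 3/4 ≈ 0.750.


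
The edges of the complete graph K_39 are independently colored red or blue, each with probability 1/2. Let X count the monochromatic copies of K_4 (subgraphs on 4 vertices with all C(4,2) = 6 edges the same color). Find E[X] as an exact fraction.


Let X = Σ_S X_S over the C(39, 4) = 82251 subsets S of size 4, where X_S = 1 if the K_4 on S is monochromatic.
For a fixed S, the K_4 on S has C(4, 2) = 6 edges. P[all 6 edges red] = (1/2)^6, and likewise for blue, so P[monochromatic] = 2·(1/2)^6 = 2^{1 − 6} = 1/32.
By linearity of expectation: E[X] = C(39, 4) · 2^{1 − 6} = 82251 · 1/32 = 82251/32.
Numerically: E[X] ≈ 2570.34375.

E[X] = C(39,4)·2^(1−C(4,2)) = 82251/32 ≈ 2570.34375.


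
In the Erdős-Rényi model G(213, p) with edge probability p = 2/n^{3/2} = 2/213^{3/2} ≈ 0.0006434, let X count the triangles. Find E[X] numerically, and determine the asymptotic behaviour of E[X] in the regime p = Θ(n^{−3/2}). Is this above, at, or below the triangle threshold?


Number of potential triangles: C(213, 3) = 1587986.
Each occurs with probability p³ ≈ (0.0006434)³ ≈ 2.663065e-10.
By linearity: E[X] = C(213, 3)·p³ ≈ 1587986 · 2.663065e-10 ≈ 0.0004.
Since α = 3/2 > 1, p = c/n^{3/2} = o(1/n) is below the triangle threshold p ~ 1/n. Asymptotically E[X] ~ (c³/6)·n^{3(1−α)} = (2³/6)·n^{-1.5} → 0, so by Markov's inequality G has no triangles w.h.p.

E[X] ≈ 0.0004; in regime p = Θ(1/n^{3/2}) E[X] tends to 0 (below the triangle threshold p ~ 1/n).


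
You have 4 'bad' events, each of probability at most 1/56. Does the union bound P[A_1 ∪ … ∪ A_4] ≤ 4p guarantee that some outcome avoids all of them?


Union bound: P[∪_{i=1}^{4} A_i] ≤ Σ_i P[A_i] ≤ 4·p = 4·(1/56) = 1/14.
Numerically: 1/14 ≈ 0.071429.
Is 1/14 < 1? YES.
Since P[∪ A_i] ≤ 1/14 < 1, the complement has P[∩ A_i^c] ≥ 1 − 1/14 = 13/14 > 0, so some outcome avoids every A_i.

4·p = 1/14 ≈ 0.071429; existence CERTIFIED by the union bound.


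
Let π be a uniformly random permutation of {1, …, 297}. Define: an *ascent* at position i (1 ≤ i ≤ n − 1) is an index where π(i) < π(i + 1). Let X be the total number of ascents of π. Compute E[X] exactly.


Write X = Σ X_I over i = 1, …, 296, with X_I the indicator of one ascent.
There are 296 indicators.
For each fixed i, the pair (π(i), π(i+1)) is a uniformly random ordered pair of distinct values from {1, …, 297}; by symmetry P[π(i) < π(i+1)] = 1/2.
By linearity: E[X] = 296 · (1/2) = (297 − 1) · (1/2) = 148 ≈ 148.00000.

E[X] = 148 = 148.00000.


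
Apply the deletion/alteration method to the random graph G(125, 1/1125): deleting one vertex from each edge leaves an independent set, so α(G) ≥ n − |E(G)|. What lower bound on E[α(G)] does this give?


E[|E(G)|] = C(125, 2)·p = 7750 · (1/1125) = 62/9.
E[α(G)] ≥ n − E[|E(G)|] = 125 − 62/9 = 1063/9.
Numerically: ≈ 118.11111.
(This is only a lower bound; the true E[α(G)] may be larger.)

E[α(G)] ≥ 1063/9 ≈ 118.11111.


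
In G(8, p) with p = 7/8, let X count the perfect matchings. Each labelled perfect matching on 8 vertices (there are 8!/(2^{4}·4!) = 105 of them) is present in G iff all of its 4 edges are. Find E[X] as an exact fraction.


K_8 has 8!/(2^{4}·4!) = 105 labelled perfect matchings.
For each such perfect matching H, let X_H = 1 if all 4 edges of H are present in G. Then P[X_H = 1] = p^{4} = (7/8)^{4} = 2401/4096.
Summing the indicators: E[X] = Σ_H E[X_H] = 105 · p^{4} = 105 · 2401/4096 = 252105/4096.
Numerically: E[X] ≈ 61.549.

E[X] = 105 · (7/8)^{4} = 252105/4096 ≈ 61.549.


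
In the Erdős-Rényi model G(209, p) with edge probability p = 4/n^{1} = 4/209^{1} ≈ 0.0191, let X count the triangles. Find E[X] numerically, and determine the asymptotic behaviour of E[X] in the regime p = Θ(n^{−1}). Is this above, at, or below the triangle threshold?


Number of potential triangles: C(209, 3) = 1499784.
Each occurs with probability p³ ≈ (0.0191)³ ≈ 7.01037e-06.
By linearity: E[X] = C(209, 3)·p³ ≈ 1499784 · 7.01037e-06 ≈ 10.514.
Here α = 1, so p = 4/n is exactly at the triangle threshold p ~ 1/n. Asymptotically E[X] → c³/6 = 4³/6 = 32/3 ≈ 10.667, a bounded constant. In this regime the triangle count is asymptotically Poisson(c³/6).

E[X] ≈ 10.514; in regime p = Θ(1/n^{1}) E[X] stays bounded (at the triangle threshold p ~ 1/n).


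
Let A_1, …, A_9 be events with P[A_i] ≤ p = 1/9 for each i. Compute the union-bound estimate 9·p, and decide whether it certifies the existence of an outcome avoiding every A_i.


Union bound: P[∪_{i=1}^{9} A_i] ≤ Σ_i P[A_i] ≤ 9·p = 9·(1/9) = 1.
Numerically: 1 ≈ 1.0000000.
Is 1 < 1? NO.
Since the bound 1 is ≥ 1, the union bound is uninformative here; it does NOT by itself certify existence.

9·p = 1 ≈ 1.0000000; existence NOT certified by the union bound.


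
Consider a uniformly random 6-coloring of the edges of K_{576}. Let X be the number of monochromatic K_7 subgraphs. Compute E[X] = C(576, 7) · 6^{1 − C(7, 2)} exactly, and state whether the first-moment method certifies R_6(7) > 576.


E[X] = C(576, 7) · 6^{1 − 21} = 4023771393470400 · 6^{−20} = 4023771393470400/3656158440062976.
As a reduced fraction: E[X] = 6985714224775/6347497291776 ≈ 1.10055.
Is E[X] < 1? NO.
Since E[X] ≥ 1, the first-moment bound is inconclusive at n = 576; it does NOT by itself certify R_6(7) > 576.

E[X] = 6985714224775/6347497291776 ≈ 1.10055; E[X] ≥ 1; first-moment method inconclusive here.


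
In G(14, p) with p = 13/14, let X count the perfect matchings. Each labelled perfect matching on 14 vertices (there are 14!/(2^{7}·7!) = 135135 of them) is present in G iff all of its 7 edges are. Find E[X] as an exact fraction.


K_14 has 14!/(2^{7}·7!) = 135135 labelled perfect matchings.
For each such perfect matching H, let X_H = 1 if all 7 edges of H are present in G. Then P[X_H = 1] = p^{7} = (13/14)^{7} = 62748517/105413504.
Summing the indicators: E[X] = Σ_H E[X_H] = 135135 · p^{7} = 135135 · 62748517/105413504 = 1211360120685/15059072.
Numerically: E[X] ≈ 8.044e+04.

E[X] = 135135 · (13/14)^{7} = 1211360120685/15059072 ≈ 8.044e+04.


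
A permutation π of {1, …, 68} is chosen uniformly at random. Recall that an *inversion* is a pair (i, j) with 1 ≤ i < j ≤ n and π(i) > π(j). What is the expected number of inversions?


Write X = Σ X_I over the C(68, 2) = 2278 pairs i < j, with X_I the indicator of one inversion.
There are 2278 indicators.
For each fixed pair i < j, the values π(i) and π(j) are two distinct elements of {1, …, 68} in uniformly random order; by symmetry P[π(i) > π(j)] = 1/2.
By linearity: E[X] = 2278 · (1/2) = C(68, 2) · (1/2) = 2278/2 = 1139 ≈ 1139.000000.

E[X] = 1139 = 1139.000000.


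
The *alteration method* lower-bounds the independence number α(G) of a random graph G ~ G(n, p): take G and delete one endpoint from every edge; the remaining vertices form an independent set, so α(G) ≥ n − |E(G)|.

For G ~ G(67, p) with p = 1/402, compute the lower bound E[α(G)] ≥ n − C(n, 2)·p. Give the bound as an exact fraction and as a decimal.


E[|E(G)|] = C(67, 2)·p = 2211 · (1/402) = 11/2.
E[α(G)] ≥ n − E[|E(G)|] = 67 − 11/2 = 123/2.
Numerically: ≈ 61.50000.
(This is only a lower bound; the true E[α(G)] may be larger.)

E[α(G)] ≥ 123/2 ≈ 61.50000.


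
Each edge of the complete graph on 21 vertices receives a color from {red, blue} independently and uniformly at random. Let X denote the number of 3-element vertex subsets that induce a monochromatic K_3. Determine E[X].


Let X = Σ_S X_S over the C(21, 3) = 1330 subsets S of size 3, where X_S = 1 if the K_3 on S is monochromatic.
For a fixed S, the K_3 on S has C(3, 2) = 3 edges. P[all 3 edges red] = (1/2)^3, and likewise for blue, so P[monochromatic] = 2·(1/2)^3 = 2^{1 − 3} = 1/4.
By linearity of expectation: E[X] = C(21, 3) · 2^{1 − 3} = 1330 · 1/4 = 665/2.
Numerically: E[X] ≈ 332.500.

E[X] = C(21,3)·2^(1−C(3,2)) = 665/2 ≈ 332.500.


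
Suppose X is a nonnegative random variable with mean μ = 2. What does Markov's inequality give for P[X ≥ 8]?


μ = E[X] = 2, a = 8.
Markov: P[X ≥ 8] ≤ μ/a = (2)/8 = 1/4.
Numerically: ≈ 0.2500.
(Since a = 8 > μ = 2.0000, the bound 1/4 is < 1 and informative.)

P[X ≥ 8] ≤ 1/4 ≈ 0.2500.


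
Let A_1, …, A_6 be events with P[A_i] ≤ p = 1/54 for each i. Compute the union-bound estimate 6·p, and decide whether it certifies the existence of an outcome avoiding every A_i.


Union bound: P[∪_{i=1}^{6} A_i] ≤ Σ_i P[A_i] ≤ 6·p = 6·(1/54) = 1/9.
Numerically: 1/9 ≈ 0.111111.
Is 1/9 < 1? YES.
Since P[∪ A_i] ≤ 1/9 < 1, the complement has P[∩ A_i^c] ≥ 1 − 1/9 = 8/9 > 0, so some outcome avoids every A_i.

6·p = 1/9 ≈ 0.111111; existence CERTIFIED by the union bound.


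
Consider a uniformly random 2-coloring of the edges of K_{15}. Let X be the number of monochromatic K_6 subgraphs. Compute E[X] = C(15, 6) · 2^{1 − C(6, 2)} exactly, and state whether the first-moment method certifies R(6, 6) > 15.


E[X] = C(15, 6) · 2^{1 − 15} = 5005 · 2^{−14} = 5005/16384.
As a reduced fraction: E[X] = 5005/16384 ≈ 0.30548.
Is E[X] < 1? YES.
Since E[X] < 1, there exists a 2-coloring of K_{15} with no monochromatic K_6; hence R(6, 6) > 15.

E[X] = 5005/16384 ≈ 0.30548; E[X] < 1, so R(6, 6) > 15.


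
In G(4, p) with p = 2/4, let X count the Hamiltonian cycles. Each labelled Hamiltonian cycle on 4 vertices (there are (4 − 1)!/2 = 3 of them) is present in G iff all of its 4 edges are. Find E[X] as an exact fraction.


K_4 has (4 − 1)!/2 = 3 labelled Hamiltonian cycles.
For each such Hamiltonian cycle H, let X_H = 1 if all 4 edges of H are present in G. Then P[X_H = 1] = p^{4} = (1/2)^{4} = 1/16.
Summing the indicators: E[X] = Σ_H E[X_H] = 3 · p^{4} = 3 · 1/16 = 3/16.
Numerically: E[X] ≈ 0.1875.

E[X] = 3 · (1/2)^{4} = 3/16 ≈ 0.1875.


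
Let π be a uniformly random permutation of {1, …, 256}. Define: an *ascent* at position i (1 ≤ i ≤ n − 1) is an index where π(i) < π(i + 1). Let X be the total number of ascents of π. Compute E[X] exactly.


Write X = Σ X_I over i = 1, …, 255, with X_I the indicator of one ascent.
There are 255 indicators.
For each fixed i, the pair (π(i), π(i+1)) is a uniformly random ordered pair of distinct values from {1, …, 256}; by symmetry P[π(i) < π(i+1)] = 1/2.
By linearity: E[X] = 255 · (1/2) = (256 − 1) · (1/2) = 255/2 ≈ 127.50000.

E[X] = 255/2 = 127.50000.


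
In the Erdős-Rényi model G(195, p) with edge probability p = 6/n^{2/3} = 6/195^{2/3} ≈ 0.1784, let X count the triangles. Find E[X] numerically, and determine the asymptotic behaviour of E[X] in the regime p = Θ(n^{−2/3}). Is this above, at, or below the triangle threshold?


Number of potential triangles: C(195, 3) = 1216865.
Each occurs with probability p³ ≈ (0.1784)³ ≈ 5.680473e-03.
By linearity: E[X] = C(195, 3)·p³ ≈ 1216865 · 5.680473e-03 ≈ 6912.3692.
Since α = 2/3 < 1, p = c/n^{2/3} ≫ 1/n is above the triangle threshold p ~ 1/n. Asymptotically E[X] ~ (c³/6)·n^{3(1−α)} = (6³/6)·n^{1} → ∞; triangles are abundant w.h.p.

E[X] ≈ 6912.3692; in regime p = Θ(1/n^{2/3}) E[X] diverges (above the triangle threshold p ~ 1/n).
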